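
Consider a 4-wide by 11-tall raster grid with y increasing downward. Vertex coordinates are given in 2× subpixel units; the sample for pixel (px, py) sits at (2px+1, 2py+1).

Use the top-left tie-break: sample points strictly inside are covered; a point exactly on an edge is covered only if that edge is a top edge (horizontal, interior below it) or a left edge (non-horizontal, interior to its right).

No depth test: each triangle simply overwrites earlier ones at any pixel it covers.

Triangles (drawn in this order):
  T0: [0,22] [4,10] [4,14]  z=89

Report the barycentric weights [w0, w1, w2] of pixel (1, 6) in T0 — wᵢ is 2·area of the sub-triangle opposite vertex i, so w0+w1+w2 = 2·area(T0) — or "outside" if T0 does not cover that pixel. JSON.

T0:
  2·area = 16
  edge (0, 22)→(4, 10): d=(4,-12) top-left  bias=+0
  edge (4, 10)→(4, 14): d=(0,4) right/bottom  bias=-1
  edge (4, 14)→(0, 22): d=(-4,8) right/bottom  bias=-1
    (3,0)@(7, 1): e=[0,-12,28] → .  [on edge]
    (2,3)@(5, 7): e=[0,-4,20] → .  [on edge]
    (1,6)@(3, 13): e=[0,4,12] → X  [on edge]
    (2,6)@(5, 13): e=[24,-4,-4] → .
    (1,7)@(3, 15): e=[8,4,4] → X
    (2,7)@(5, 15): e=[32,-4,-12] → .
    (1,8)@(3, 17): e=[16,4,-4] → .
    (0,9)@(1, 19): e=[0,12,4] → X  [on edge]
    (1,9)@(3, 19): e=[24,4,-12] → .
    (0,10)@(1, 21): e=[8,12,-4] → .
  covered (3 px):
    . . . .
    . . . .
    . . . .
    . . . .
    . . . .
    . . . .
    . X . .
    . X . .
    . . . .
    X . . .
    . . . .

Final: [4,12,0]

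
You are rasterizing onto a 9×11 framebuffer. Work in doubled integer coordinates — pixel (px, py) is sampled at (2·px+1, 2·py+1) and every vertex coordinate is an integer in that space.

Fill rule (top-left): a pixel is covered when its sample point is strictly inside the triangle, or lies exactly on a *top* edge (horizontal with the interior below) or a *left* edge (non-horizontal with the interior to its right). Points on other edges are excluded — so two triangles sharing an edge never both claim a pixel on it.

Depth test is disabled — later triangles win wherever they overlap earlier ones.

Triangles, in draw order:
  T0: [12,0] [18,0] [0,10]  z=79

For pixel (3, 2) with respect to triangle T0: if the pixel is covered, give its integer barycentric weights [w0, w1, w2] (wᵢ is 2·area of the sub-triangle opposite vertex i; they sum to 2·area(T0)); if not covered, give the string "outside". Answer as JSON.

T0:
  2·area = 60
  edge (12, 0)→(18, 0): d=(6,0) top-left  bias=+0
  edge (18, 0)→(0, 10): d=(-18,10) right/bottom  bias=-1
  edge (0, 10)→(12, 0): d=(12,-10) top-left  bias=+0
    (5,0)@(11, 1): e=[6,52,2] → #
    (6,0)@(13, 1): e=[6,32,22] → #
    (7,0)@(15, 1): e=[6,12,42] → #
    (8,0)@(17, 1): e=[6,-8,62] → ·
    (4,1)@(9, 3): e=[18,36,6] → #
    (6,1)@(13, 3): e=[18,-4,46] → ·
    (7,1)@(15, 3): e=[18,-24,66] → ·
    (3,2)@(7, 5): e=[30,20,10] → #
    (4,2)@(9, 5): e=[30,0,30] → ·  [on edge]
    (5,2)@(11, 5): e=[30,-20,50] → ·
    (2,3)@(5, 7): e=[42,4,14] → #
    (3,3)@(7, 7): e=[42,-16,34] → ·
  covered (7 px):
    · · · · · # # # ·
    · · · · # # · · ·
    · · · # · · · · ·
    · · # · · · · · ·
    · · · · · · · · ·
    · · · · · · · · ·
    · · · · · · · · ·
    · · · · · · · · ·
    · · · · · · · · ·
    · · · · · · · · ·
    · · · · · · · · ·

Answer: [20,10,30]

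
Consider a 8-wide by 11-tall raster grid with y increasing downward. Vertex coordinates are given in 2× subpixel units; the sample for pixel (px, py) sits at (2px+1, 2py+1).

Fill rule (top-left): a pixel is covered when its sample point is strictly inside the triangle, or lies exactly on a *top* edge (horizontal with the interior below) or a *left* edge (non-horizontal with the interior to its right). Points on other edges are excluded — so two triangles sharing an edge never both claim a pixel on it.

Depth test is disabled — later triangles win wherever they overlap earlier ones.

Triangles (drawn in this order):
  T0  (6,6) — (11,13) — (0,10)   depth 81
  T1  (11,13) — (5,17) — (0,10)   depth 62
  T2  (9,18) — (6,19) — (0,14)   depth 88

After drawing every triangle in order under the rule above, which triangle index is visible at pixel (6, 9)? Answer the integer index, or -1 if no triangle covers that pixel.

T0:
  2·area = 62
  edge (6, 6)→(11, 13): d=(5,7) right/bottom  bias=-1
  edge (11, 13)→(0, 10): d=(-11,-3) top-left  bias=+0
  edge (0, 10)→(6, 6): d=(6,-4) top-left  bias=+0
    (2,3)@(5, 7): e=[12,48,2] → X
    (3,3)@(7, 7): e=[-2,54,10] → .
    (1,4)@(3, 9): e=[36,20,6] → X
    (3,4)@(7, 9): e=[8,32,22] → X
    (4,4)@(9, 9): e=[-6,38,30] → .
    (1,5)@(3, 11): e=[46,-2,18] → .
    (2,5)@(5, 11): e=[32,4,26] → X
    (4,5)@(9, 11): e=[4,16,42] → X
    (5,5)@(11, 11): e=[-10,22,50] → .
    (2,6)@(5, 13): e=[42,-18,38] → .
    (3,6)@(7, 13): e=[28,-12,46] → .
    (4,6)@(9, 13): e=[14,-6,54] → .
    (5,6)@(11, 13): e=[0,0,62] → .  [on edge]
  covered (7 px):
    . . . . . . . .
    . . . . . . . .
    . . . . . . . .
    . . X . . . . .
    . X X X . . . .
    . . X X X . . .
    . . . . . . . .
    . . . . . . . .
    . . . . . . . .
    . . . . . . . .
    . . . . . . . .
T1:
  2·area = 62
  edge (11, 13)→(5, 17): d=(-6,4) right/bottom  bias=-1
  edge (5, 17)→(0, 10): d=(-5,-7) top-left  bias=+0
  edge (0, 10)→(11, 13): d=(11,3) right/bottom  bias=-1
    (0,5)@(1, 11): e=[52,2,8] → X
    (1,5)@(3, 11): e=[44,16,2] → X
    (2,5)@(5, 11): e=[36,30,-4] → .
    (0,6)@(1, 13): e=[40,-8,30] → .
    (1,6)@(3, 13): e=[32,6,24] → X
    (2,6)@(5, 13): e=[24,20,18] → X
    (3,6)@(7, 13): e=[16,34,12] → X
    (4,6)@(9, 13): e=[8,48,6] → X
    (5,6)@(11, 13): e=[0,62,0] → .  [on edge]
    (1,7)@(3, 15): e=[20,-4,46] → .
    (2,7)@(5, 15): e=[12,10,40] → X
    (4,7)@(9, 15): e=[-4,38,28] → .
    (2,8)@(5, 17): e=[0,0,62] → .  [on edge]
  covered (8 px):
    . . . . . . . .
    . . . . . . . .
    . . . . . . . .
    . . . . . . . .
    . . . . . . . .
    X X . . . . . .
    . X X X X . . .
    . . X X . . . .
    . . . . . . . .
    . . . . . . . .
    . . . . . . . .
T2:
  2·area = 21
  edge (9, 18)→(6, 19): d=(-3,1) right/bottom  bias=-1
  edge (6, 19)→(0, 14): d=(-6,-5) top-left  bias=+0
  edge (0, 14)→(9, 18): d=(9,4) right/bottom  bias=-1
    (2,8)@(5, 17): e=[7,7,7] → X
    (3,8)@(7, 17): e=[5,17,-1] → .
    (2,9)@(5, 19): e=[1,-5,25] → .
  covered (1 px):
    . . . . . . . .
    . . . . . . . .
    . . . . . . . .
    . . . . . . . .
    . . . . . . . .
    . . . . . . . .
    . . . . . . . .
    . . . . . . . .
    . . X . . . . .
    . . . . . . . .
    . . . . . . . .

Z-buffer (winner per pixel, '.' = empty):
  . . . . . . . .
  . . . . . . . .
  . . . . . . . .
  . . 0 . . . . .
  . 0 0 0 . . . .
  1 1 0 0 0 . . .
  . 1 1 1 1 . . .
  . . 1 1 . . . .
  . . 2 . . . . .
  . . . . . . . .
  . . . . . . . .

Result: -1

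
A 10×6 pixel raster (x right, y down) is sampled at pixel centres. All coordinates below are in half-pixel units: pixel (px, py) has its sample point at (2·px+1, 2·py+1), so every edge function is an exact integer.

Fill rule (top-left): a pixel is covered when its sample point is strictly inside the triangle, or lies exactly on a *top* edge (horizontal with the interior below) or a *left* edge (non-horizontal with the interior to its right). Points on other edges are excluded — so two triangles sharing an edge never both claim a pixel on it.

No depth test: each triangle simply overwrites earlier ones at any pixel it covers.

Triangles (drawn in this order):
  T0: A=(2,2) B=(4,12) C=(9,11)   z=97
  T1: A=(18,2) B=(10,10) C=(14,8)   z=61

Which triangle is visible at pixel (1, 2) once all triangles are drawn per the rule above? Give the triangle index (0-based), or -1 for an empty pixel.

T0:
  2·area = 52  (B↔C swapped to make it positive)
  edge (2, 2)→(9, 11): d=(7,9) right/bottom  bias=-1
  edge (9, 11)→(4, 12): d=(-5,1) right/bottom  bias=-1
  edge (4, 12)→(2, 2): d=(-2,-10) top-left  bias=+0
    (1,2)@(3, 5): e=[12,36,4] → #
    (2,2)@(5, 5): e=[-6,34,24] → ·
    (1,3)@(3, 7): e=[26,26,0] → #  [on edge]
    (2,3)@(5, 7): e=[8,24,20] → #
    (3,3)@(7, 7): e=[-10,22,40] → ·
    (1,4)@(3, 9): e=[40,16,-4] → ·
    (2,4)@(5, 9): e=[22,14,16] → #
    (3,4)@(7, 9): e=[4,12,36] → #
    (4,4)@(9, 9): e=[-14,10,56] → ·
    (9,4)@(19, 9): e=[-104,0,156] → ·  [on edge]
    (2,5)@(5, 11): e=[36,4,12] → #
    (4,5)@(9, 11): e=[0,0,52] → ·  [on edge]
  covered (7 px):
    · · · · · · · · · ·
    · · · · · · · · · ·
    · # · · · · · · · ·
    · # # · · · · · · ·
    · · # # · · · · · ·
    · · # # · · · · · ·
T1:
  2·area = 16  (B↔C swapped to make it positive)
  edge (18, 2)→(14, 8): d=(-4,6) right/bottom  bias=-1
  edge (14, 8)→(10, 10): d=(-4,2) right/bottom  bias=-1
  edge (10, 10)→(18, 2): d=(8,-8) top-left  bias=+0
    (9,0)@(19, 1): e=[-2,18,0] → ·  [on edge]
    (8,1)@(17, 3): e=[2,14,0] → #  [on edge]
    (9,1)@(19, 3): e=[-10,10,16] → ·
    (7,2)@(15, 5): e=[6,10,0] → #  [on edge]
    (8,2)@(17, 5): e=[-6,6,16] → ·
    (6,3)@(13, 7): e=[10,6,0] → #  [on edge]
    (7,3)@(15, 7): e=[-2,2,16] → ·
    (5,4)@(11, 9): e=[14,2,0] → #  [on edge]
    (6,4)@(13, 9): e=[2,-2,16] → ·
    (4,5)@(9, 11): e=[18,-2,0] → ·  [on edge]
    (5,5)@(11, 11): e=[6,-6,16] → ·
  covered (4 px):
    · · · · · · · · · ·
    · · · · · · · · # ·
    · · · · · · · # · ·
    · · · · · · # · · ·
    · · · · · # · · · ·
    · · · · · · · · · ·

Z-buffer (winner per pixel, '.' = empty):
  . . . . . . . . . .
  . . . . . . . . 1 .
  . 0 . . . . . 1 . .
  . 0 0 . . . 1 . . .
  . . 0 0 . 1 . . . .
  . . 0 0 . . . . . .

Answer: 0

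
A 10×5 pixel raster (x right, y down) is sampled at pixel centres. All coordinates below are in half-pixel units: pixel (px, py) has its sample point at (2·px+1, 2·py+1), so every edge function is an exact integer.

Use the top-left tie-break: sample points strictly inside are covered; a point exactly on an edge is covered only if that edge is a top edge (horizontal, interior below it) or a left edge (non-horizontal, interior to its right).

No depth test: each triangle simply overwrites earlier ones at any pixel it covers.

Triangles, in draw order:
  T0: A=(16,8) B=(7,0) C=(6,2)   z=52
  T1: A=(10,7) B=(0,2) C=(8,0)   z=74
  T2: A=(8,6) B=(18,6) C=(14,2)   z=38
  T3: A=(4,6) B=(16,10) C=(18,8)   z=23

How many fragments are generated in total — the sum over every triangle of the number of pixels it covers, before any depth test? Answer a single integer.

T0:
  2·area = 26  (B↔C swapped to make it positive)
  edge (16, 8)→(6, 2): d=(-10,-6) top-left  bias=+0
  edge (6, 2)→(7, 0): d=(1,-2) top-left  bias=+0
  edge (7, 0)→(16, 8): d=(9,8) right/bottom  bias=-1
    (3,0)@(7, 1): e=[16,1,9] → #
    (4,0)@(9, 1): e=[28,5,-7] → ·
    (3,1)@(7, 3): e=[-4,3,27] → ·
    (4,1)@(9, 3): e=[8,7,11] → #
    (5,1)@(11, 3): e=[20,11,-5] → ·
    (4,2)@(9, 5): e=[-12,9,29] → ·
    (5,2)@(11, 5): e=[0,13,13] → #  [on edge]
    (6,2)@(13, 5): e=[12,17,-3] → ·
    (5,3)@(11, 7): e=[-20,15,31] → ·
  covered (3 px):
    · · · # · · · · · ·
    · · · · # · · · · ·
    · · · · · # · · · ·
    · · · · · · · · · ·
    · · · · · · · · · ·
T1:
  2·area = 60
  edge (10, 7)→(0, 2): d=(-10,-5) top-left  bias=+0
  edge (0, 2)→(8, 0): d=(8,-2) top-left  bias=+0
  edge (8, 0)→(10, 7): d=(2,7) right/bottom  bias=-1
    (2,0)@(5, 1): e=[35,2,23] → #
    (3,0)@(7, 1): e=[45,6,9] → #
    (4,0)@(9, 1): e=[55,10,-5] → ·
    (1,1)@(3, 3): e=[5,14,41] → #
    (4,1)@(9, 3): e=[35,26,-1] → ·
    (1,2)@(3, 5): e=[-15,30,45] → ·
    (2,2)@(5, 5): e=[-5,34,31] → ·
    (3,2)@(7, 5): e=[5,38,17] → #
    (4,2)@(9, 5): e=[15,42,3] → #
    (5,2)@(11, 5): e=[25,46,-11] → ·
    (3,3)@(7, 7): e=[-15,54,21] → ·
    (4,3)@(9, 7): e=[-5,58,7] → ·
  covered (7 px):
    · · # # · · · · · ·
    · # # # · · · · · ·
    · · · # # · · · · ·
    · · · · · · · · · ·
    · · · · · · · · · ·
T2:
  2·area = 40  (B↔C swapped to make it positive)
  edge (8, 6)→(14, 2): d=(6,-4) top-left  bias=+0
  edge (14, 2)→(18, 6): d=(4,4) right/bottom  bias=-1
  edge (18, 6)→(8, 6): d=(-10,0) right/bottom  bias=-1
    (6,0)@(13, 1): e=[-10,0,50] → ·  [on edge]
    (6,1)@(13, 3): e=[2,8,30] → #
    (7,1)@(15, 3): e=[10,0,30] → ·  [on edge]
    (5,2)@(11, 5): e=[6,24,10] → #
    (7,2)@(15, 5): e=[22,8,10] → #
    (8,2)@(17, 5): e=[30,0,10] → ·  [on edge]
    (5,3)@(11, 7): e=[18,32,-10] → ·
    (6,3)@(13, 7): e=[26,24,-10] → ·
    (7,3)@(15, 7): e=[34,16,-10] → ·
    (9,3)@(19, 7): e=[50,0,-10] → ·  [on edge]
  covered (4 px):
    · · · · · · · · · ·
    · · · · · · # · · ·
    · · · · · # # # · ·
    · · · · · · · · · ·
    · · · · · · · · · ·
T3:
  2·area = 32  (B↔C swapped to make it positive)
  edge (4, 6)→(18, 8): d=(14,2) right/bottom  bias=-1
  edge (18, 8)→(16, 10): d=(-2,2) right/bottom  bias=-1
  edge (16, 10)→(4, 6): d=(-12,-4) top-left  bias=+0
    (0,2)@(1, 5): e=[-8,40,0] → ·  [on edge]
    (3,3)@(7, 7): e=[8,24,0] → #  [on edge]
    (4,3)@(9, 7): e=[4,20,8] → #
    (5,3)@(11, 7): e=[0,16,16] → ·  [on edge]
    (9,3)@(19, 7): e=[-16,0,48] → ·  [on edge]
    (3,4)@(7, 9): e=[36,20,-24] → ·
    (4,4)@(9, 9): e=[32,16,-16] → ·
    (6,4)@(13, 9): e=[24,8,0] → #  [on edge]
    (7,4)@(15, 9): e=[20,4,8] → #
    (8,4)@(17, 9): e=[16,0,16] → ·  [on edge]
  covered (4 px):
    · · · · · · · · · ·
    · · · · · · · · · ·
    · · · · · · · · · ·
    · · · # # · · · · ·
    · · · · · · # # · ·

Answer: 18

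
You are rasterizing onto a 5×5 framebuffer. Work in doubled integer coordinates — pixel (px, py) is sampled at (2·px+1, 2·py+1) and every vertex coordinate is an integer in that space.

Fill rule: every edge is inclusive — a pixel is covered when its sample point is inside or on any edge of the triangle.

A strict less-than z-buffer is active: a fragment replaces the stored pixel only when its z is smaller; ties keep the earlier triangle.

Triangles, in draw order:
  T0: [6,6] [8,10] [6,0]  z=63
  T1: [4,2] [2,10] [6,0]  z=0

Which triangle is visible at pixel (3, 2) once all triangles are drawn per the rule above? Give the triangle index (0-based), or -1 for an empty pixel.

T0:
  2·area = 12  (B↔C swapped to make it positive)
  edge (6, 6)→(6, 0): d=(0,-6) inclusive
  edge (6, 0)→(8, 10): d=(2,10) inclusive
  edge (8, 10)→(6, 6): d=(-2,-4) inclusive
    (3,2)@(7, 5): e=[6,0,6] → X  [on edge]
    (4,2)@(9, 5): e=[18,-20,14] → .
    (3,3)@(7, 7): e=[6,4,2] → X
    (4,3)@(9, 7): e=[18,-16,10] → .
    (3,4)@(7, 9): e=[6,8,-2] → .
  covered (2 px):
    . . . . .
    . . . . .
    . . . X .
    . . . X .
    . . . . .
T1:
  2·area = 12  (B↔C swapped to make it positive)
  edge (4, 2)→(6, 0): d=(2,-2) inclusive
  edge (6, 0)→(2, 10): d=(-4,10) inclusive
  edge (2, 10)→(4, 2): d=(2,-8) inclusive
    (2,0)@(5, 1): e=[0,6,6] → X  [on edge]
    (3,0)@(7, 1): e=[4,-14,22] → .
    (1,1)@(3, 3): e=[0,18,-6] → .  [on edge]
    (2,1)@(5, 3): e=[4,-2,10] → .
    (0,2)@(1, 5): e=[0,30,-18] → .  [on edge]
    (1,3)@(3, 7): e=[8,2,2] → X
    (2,3)@(5, 7): e=[12,-18,18] → .
    (1,4)@(3, 9): e=[12,-6,6] → .
  covered (2 px):
    . . X . .
    . . . . .
    . . . . .
    . X . . .
    . . . . .

Z-buffer (winner per pixel, '.' = empty):
  . . 1 . .
  . . . . .
  . . . 0 .
  . 1 . 0 .
  . . . . .

Answer: 0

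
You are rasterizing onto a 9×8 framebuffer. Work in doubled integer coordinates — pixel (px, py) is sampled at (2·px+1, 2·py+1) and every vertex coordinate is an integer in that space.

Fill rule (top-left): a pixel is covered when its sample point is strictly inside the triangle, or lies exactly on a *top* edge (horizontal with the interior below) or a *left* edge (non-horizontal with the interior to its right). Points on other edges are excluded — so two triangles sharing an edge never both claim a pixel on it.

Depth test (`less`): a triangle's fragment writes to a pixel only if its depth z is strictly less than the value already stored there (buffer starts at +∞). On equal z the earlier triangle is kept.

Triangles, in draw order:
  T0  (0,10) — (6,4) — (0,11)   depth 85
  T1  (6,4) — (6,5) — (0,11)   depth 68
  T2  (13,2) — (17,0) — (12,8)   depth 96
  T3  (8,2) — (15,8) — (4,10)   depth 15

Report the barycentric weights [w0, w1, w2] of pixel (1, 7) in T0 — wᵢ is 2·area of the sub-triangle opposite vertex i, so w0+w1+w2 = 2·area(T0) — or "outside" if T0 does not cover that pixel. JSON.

T0:
  2·area = 6
  edge (0, 10)→(6, 4): d=(6,-6) top-left  bias=+0
  edge (6, 4)→(0, 11): d=(-6,7) right/bottom  bias=-1
  edge (0, 11)→(0, 10): d=(0,-1) top-left  bias=+0
    (4,0)@(9, 1): e=[0,-3,9] → ·  [on edge]
    (3,1)@(7, 3): e=[0,-1,7] → ·  [on edge]
    (2,2)@(5, 5): e=[0,1,5] → █  [on edge]
    (3,2)@(7, 5): e=[12,-13,7] → ·
    (1,3)@(3, 7): e=[0,3,3] → █  [on edge]
    (2,3)@(5, 7): e=[12,-11,5] → ·
    (0,4)@(1, 9): e=[0,5,1] → █  [on edge]
    (1,4)@(3, 9): e=[12,-9,3] → ·
    (0,5)@(1, 11): e=[12,-7,1] → ·
  covered (3 px):
    · · · · · · · · ·
    · · · · · · · · ·
    · · █ · · · · · ·
    · █ · · · · · · ·
    █ · · · · · · · ·
    · · · · · · · · ·
    · · · · · · · · ·
    · · · · · · · · ·
T1:
  2·area = 6
  edge (6, 4)→(6, 5): d=(0,1) right/bottom  bias=-1
  edge (6, 5)→(0, 11): d=(-6,6) right/bottom  bias=-1
  edge (0, 11)→(6, 4): d=(6,-7) top-left  bias=+0
  covered (0 px):
    · · · · · · · · ·
    · · · · · · · · ·
    · · · · · · · · ·
    · · · · · · · · ·
    · · · · · · · · ·
    · · · · · · · · ·
    · · · · · · · · ·
    · · · · · · · · ·
T2:
  2·area = 22
  edge (13, 2)→(17, 0): d=(4,-2) top-left  bias=+0
  edge (17, 0)→(12, 8): d=(-5,8) right/bottom  bias=-1
  edge (12, 8)→(13, 2): d=(1,-6) top-left  bias=+0
    (7,0)@(15, 1): e=[0,11,11] → █  [on edge]
    (8,0)@(17, 1): e=[4,-5,23] → ·
    (5,1)@(11, 3): e=[0,33,-11] → ·  [on edge]
    (6,1)@(13, 3): e=[4,17,1] → █
    (8,1)@(17, 3): e=[12,-15,25] → ·
    (3,2)@(7, 5): e=[0,55,-33] → ·  [on edge]
    (6,2)@(13, 5): e=[12,7,3] → █
    (7,2)@(15, 5): e=[16,-9,15] → ·
    (1,3)@(3, 7): e=[0,77,-55] → ·  [on edge]
    (6,3)@(13, 7): e=[20,-3,5] → ·
  covered (4 px):
    · · · · · · · █ ·
    · · · · · · █ █ ·
    · · · · · · █ · ·
    · · · · · · · · ·
    · · · · · · · · ·
    · · · · · · · · ·
    · · · · · · · · ·
    · · · · · · · · ·
T3:
  2·area = 80
  edge (8, 2)→(15, 8): d=(7,6) right/bottom  bias=-1
  edge (15, 8)→(4, 10): d=(-11,2) right/bottom  bias=-1
  edge (4, 10)→(8, 2): d=(4,-8) top-left  bias=+0
    (4,1)@(9, 3): e=[1,67,12] → █
    (5,1)@(11, 3): e=[-11,63,28] → ·
    (3,2)@(7, 5): e=[27,49,4] → █
    (5,2)@(11, 5): e=[3,41,36] → █
    (6,2)@(13, 5): e=[-9,37,52] → ·
    (3,3)@(7, 7): e=[41,27,12] → █
    (6,3)@(13, 7): e=[5,15,60] → █
    (7,3)@(15, 7): e=[-7,11,76] → ·
    (2,4)@(5, 9): e=[67,9,4] → █
    (5,4)@(11, 9): e=[31,-3,52] → ·
    (6,4)@(13, 9): e=[19,-7,68] → ·
    (2,5)@(5, 11): e=[81,-13,12] → ·
  covered (11 px):
    · · · · · · · · ·
    · · · · █ · · · ·
    · · · █ █ █ · · ·
    · · · █ █ █ █ · ·
    · · █ █ █ · · · ·
    · · · · · · · · ·
    · · · · · · · · ·
    · · · · · · · · ·

Final: "outside"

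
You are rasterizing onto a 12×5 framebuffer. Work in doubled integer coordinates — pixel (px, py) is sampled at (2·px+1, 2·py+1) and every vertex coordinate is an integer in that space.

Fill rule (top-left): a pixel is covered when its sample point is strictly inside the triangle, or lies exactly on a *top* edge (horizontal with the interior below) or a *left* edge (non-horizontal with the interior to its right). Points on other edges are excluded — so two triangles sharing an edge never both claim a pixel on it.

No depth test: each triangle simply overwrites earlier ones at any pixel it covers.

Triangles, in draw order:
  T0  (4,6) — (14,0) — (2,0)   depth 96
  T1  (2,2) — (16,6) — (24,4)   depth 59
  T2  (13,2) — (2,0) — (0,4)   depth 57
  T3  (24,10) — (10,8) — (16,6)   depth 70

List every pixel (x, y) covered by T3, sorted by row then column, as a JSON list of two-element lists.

T0:
  2·area = 72  (B↔C swapped to make it positive)
  edge (4, 6)→(2, 0): d=(-2,-6) top-left  bias=+0
  edge (2, 0)→(14, 0): d=(12,0) top-left  bias=+0
  edge (14, 0)→(4, 6): d=(-10,6) right/bottom  bias=-1
    (1,0)@(3, 1): e=[4,12,56] → #
    (2,0)@(5, 1): e=[16,12,44] → #
    (3,0)@(7, 1): e=[28,12,32] → #
    (4,0)@(9, 1): e=[40,12,20] → #
    (5,0)@(11, 1): e=[52,12,8] → #
    (6,0)@(13, 1): e=[64,12,-4] → ·
    (1,1)@(3, 3): e=[0,36,36] → #  [on edge]
    (4,1)@(9, 3): e=[36,36,0] → ·  [on edge]
    (5,1)@(11, 3): e=[48,36,-12] → ·
    (1,2)@(3, 5): e=[-4,60,16] → ·
    (2,2)@(5, 5): e=[8,60,4] → #
    (3,2)@(7, 5): e=[20,60,-8] → ·
    (2,4)@(5, 9): e=[0,108,-36] → ·  [on edge]
  covered (9 px):
    · # # # # # · · · · · ·
    · # # # · · · · · · · ·
    · · # · · · · · · · · ·
    · · · · · · · · · · · ·
    · · · · · · · · · · · ·
T1:
  2·area = 60  (B↔C swapped to make it positive)
  edge (2, 2)→(24, 4): d=(22,2) right/bottom  bias=-1
  edge (24, 4)→(16, 6): d=(-8,2) right/bottom  bias=-1
  edge (16, 6)→(2, 2): d=(-14,-4) top-left  bias=+0
    (3,1)@(7, 3): e=[12,42,6] → #
    (4,1)@(9, 3): e=[8,38,14] → #
    (5,1)@(11, 3): e=[4,34,22] → #
    (6,1)@(13, 3): e=[0,30,30] → ·  [on edge]
    (3,2)@(7, 5): e=[56,26,-22] → ·
    (4,2)@(9, 5): e=[52,22,-14] → ·
    (5,2)@(11, 5): e=[48,18,-6] → ·
    (6,2)@(13, 5): e=[44,14,2] → #
    (7,2)@(15, 5): e=[40,10,10] → #
    (8,2)@(17, 5): e=[36,6,18] → #
    (9,2)@(19, 5): e=[32,2,26] → #
    (10,2)@(21, 5): e=[28,-2,34] → ·
  covered (7 px):
    · · · · · · · · · · · ·
    · · · # # # · · · · · ·
    · · · · · · # # # # · ·
    · · · · · · · · · · · ·
    · · · · · · · · · · · ·
T2:
  2·area = 48  (B↔C swapped to make it positive)
  edge (13, 2)→(0, 4): d=(-13,2) right/bottom  bias=-1
  edge (0, 4)→(2, 0): d=(2,-4) top-left  bias=+0
  edge (2, 0)→(13, 2): d=(11,2) right/bottom  bias=-1
    (1,0)@(3, 1): e=[33,6,9] → #
    (2,0)@(5, 1): e=[29,14,5] → #
    (3,0)@(7, 1): e=[25,22,1] → #
    (4,0)@(9, 1): e=[21,30,-3] → ·
    (0,1)@(1, 3): e=[11,2,35] → #
    (3,1)@(7, 3): e=[-1,26,23] → ·
    (0,2)@(1, 5): e=[-15,6,57] → ·
    (1,2)@(3, 5): e=[-19,14,53] → ·
    (2,2)@(5, 5): e=[-23,22,49] → ·
  covered (6 px):
    · # # # · · · · · · · ·
    # # # · · · · · · · · ·
    · · · · · · · · · · · ·
    · · · · · · · · · · · ·
    · · · · · · · · · · · ·
T3:
  2·area = 40
  edge (24, 10)→(10, 8): d=(-14,-2) top-left  bias=+0
  edge (10, 8)→(16, 6): d=(6,-2) top-left  bias=+0
  edge (16, 6)→(24, 10): d=(8,4) right/bottom  bias=-1
    (9,2)@(19, 5): e=[60,0,-20] → ·  [on edge]
    (1,3)@(3, 7): e=[0,-20,60] → ·  [on edge]
    (6,3)@(13, 7): e=[20,0,20] → #  [on edge]
    (7,3)@(15, 7): e=[24,4,12] → #
    (8,3)@(17, 7): e=[28,8,4] → #
    (9,3)@(19, 7): e=[32,12,-4] → ·
    (3,4)@(7, 9): e=[-20,0,60] → ·  [on edge]
    (6,4)@(13, 9): e=[-8,12,36] → ·
    (7,4)@(15, 9): e=[-4,16,28] → ·
    (8,4)@(17, 9): e=[0,20,20] → #  [on edge]
    (9,4)@(19, 9): e=[4,24,12] → #
    (10,4)@(21, 9): e=[8,28,4] → #
  covered (6 px):
    · · · · · · · · · · · ·
    · · · · · · · · · · · ·
    · · · · · · · · · · · ·
    · · · · · · # # # · · ·
    · · · · · · · · # # # ·

Final: [[6,3],[7,3],[8,3],[8,4],[9,4],[10,4]]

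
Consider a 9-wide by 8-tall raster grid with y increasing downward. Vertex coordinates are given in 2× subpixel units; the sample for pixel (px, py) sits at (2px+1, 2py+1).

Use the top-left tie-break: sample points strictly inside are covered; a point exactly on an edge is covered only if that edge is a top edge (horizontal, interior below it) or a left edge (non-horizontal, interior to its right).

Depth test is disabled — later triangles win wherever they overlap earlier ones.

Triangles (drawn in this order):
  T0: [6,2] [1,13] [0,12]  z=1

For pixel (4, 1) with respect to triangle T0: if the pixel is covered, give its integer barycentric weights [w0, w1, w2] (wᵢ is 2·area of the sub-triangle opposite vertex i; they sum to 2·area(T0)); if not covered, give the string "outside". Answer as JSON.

T0:
  2·area = 16
  edge (6, 2)→(1, 13): d=(-5,11) right/bottom  bias=-1
  edge (1, 13)→(0, 12): d=(-1,-1) top-left  bias=+0
  edge (0, 12)→(6, 2): d=(6,-10) top-left  bias=+0
    (1,3)@(3, 7): e=[8,8,0] → #  [on edge]
    (2,3)@(5, 7): e=[-14,10,20] → ·
    (1,4)@(3, 9): e=[-2,6,12] → ·
    (0,5)@(1, 11): e=[10,2,4] → #
    (1,5)@(3, 11): e=[-12,4,24] → ·
    (0,6)@(1, 13): e=[0,0,16] → ·  [on edge]
    (1,7)@(3, 15): e=[-32,0,48] → ·  [on edge]
  covered (2 px):
    · · · · · · · · ·
    · · · · · · · · ·
    · · · · · · · · ·
    · # · · · · · · ·
    · · · · · · · · ·
    # · · · · · · · ·
    · · · · · · · · ·
    · · · · · · · · ·

Answer: "outside"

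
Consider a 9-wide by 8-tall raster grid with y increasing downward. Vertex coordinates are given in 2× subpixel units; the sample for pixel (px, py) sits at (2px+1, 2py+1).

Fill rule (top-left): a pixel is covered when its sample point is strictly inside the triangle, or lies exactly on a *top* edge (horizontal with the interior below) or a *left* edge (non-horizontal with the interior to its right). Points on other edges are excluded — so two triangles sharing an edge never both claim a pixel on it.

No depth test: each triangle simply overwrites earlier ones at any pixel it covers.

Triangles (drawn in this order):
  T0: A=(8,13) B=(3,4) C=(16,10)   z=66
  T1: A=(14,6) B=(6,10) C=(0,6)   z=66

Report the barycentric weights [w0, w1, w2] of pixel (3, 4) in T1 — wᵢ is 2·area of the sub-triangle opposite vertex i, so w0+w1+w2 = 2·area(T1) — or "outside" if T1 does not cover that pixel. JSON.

T0:
  2·area = 87
  edge (8, 13)→(3, 4): d=(-5,-9) top-left  bias=+0
  edge (3, 4)→(16, 10): d=(13,6) right/bottom  bias=-1
  edge (16, 10)→(8, 13): d=(-8,3) right/bottom  bias=-1
    (2,2)@(5, 5): e=[13,1,73] → █
    (3,2)@(7, 5): e=[31,-11,67] → ·
    (2,3)@(5, 7): e=[3,27,57] → █
    (3,3)@(7, 7): e=[21,15,51] → █
    (4,3)@(9, 7): e=[39,3,45] → █
    (5,3)@(11, 7): e=[57,-9,39] → ·
    (2,4)@(5, 9): e=[-7,53,41] → ·
    (3,4)@(7, 9): e=[11,41,35] → █
    (5,4)@(11, 9): e=[47,17,23] → █
    (6,4)@(13, 9): e=[65,5,17] → █
    (7,4)@(15, 9): e=[83,-7,11] → ·
    (3,5)@(7, 11): e=[1,67,19] → █
  covered (12 px):
    · · · · · · · · ·
    · · · · · · · · ·
    · · █ · · · · · ·
    · · █ █ █ · · · ·
    · · · █ █ █ █ · ·
    · · · █ █ █ █ · ·
    · · · · · · · · ·
    · · · · · · · · ·
T1:
  2·area = 56
  edge (14, 6)→(6, 10): d=(-8,4) right/bottom  bias=-1
  edge (6, 10)→(0, 6): d=(-6,-4) top-left  bias=+0
  edge (0, 6)→(14, 6): d=(14,0) top-left  bias=+0
    (1,3)@(3, 7): e=[36,6,14] → █
    (2,3)@(5, 7): e=[28,14,14] → █
    (3,3)@(7, 7): e=[20,22,14] → █
    (4,3)@(9, 7): e=[12,30,14] → █
    (5,3)@(11, 7): e=[4,38,14] → █
    (6,3)@(13, 7): e=[-4,46,14] → ·
    (1,4)@(3, 9): e=[20,-6,42] → ·
    (2,4)@(5, 9): e=[12,2,42] → █
    (4,4)@(9, 9): e=[-4,18,42] → ·
    (5,4)@(11, 9): e=[-12,26,42] → ·
    (2,5)@(5, 11): e=[-4,-10,70] → ·
    (3,5)@(7, 11): e=[-12,-2,70] → ·
  covered (7 px):
    · · · · · · · · ·
    · · · · · · · · ·
    · · · · · · · · ·
    · █ █ █ █ █ · · ·
    · · █ █ · · · · ·
    · · · · · · · · ·
    · · · · · · · · ·
    · · · · · · · · ·

Answer: [10,42,4]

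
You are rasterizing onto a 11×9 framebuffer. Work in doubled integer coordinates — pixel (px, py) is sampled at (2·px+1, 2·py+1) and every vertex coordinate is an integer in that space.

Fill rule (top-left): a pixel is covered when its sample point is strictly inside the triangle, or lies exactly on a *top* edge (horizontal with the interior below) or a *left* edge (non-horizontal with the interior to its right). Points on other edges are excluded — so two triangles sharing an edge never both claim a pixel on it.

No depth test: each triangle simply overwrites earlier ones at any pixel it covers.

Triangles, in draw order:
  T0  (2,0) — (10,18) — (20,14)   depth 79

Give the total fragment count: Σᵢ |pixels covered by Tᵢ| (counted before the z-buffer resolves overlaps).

T0:
  2·area = 212  (B↔C swapped to make it positive)
  edge (2, 0)→(20, 14): d=(18,14) right/bottom  bias=-1
  edge (20, 14)→(10, 18): d=(-10,4) right/bottom  bias=-1
  edge (10, 18)→(2, 0): d=(-8,-18) top-left  bias=+0
    (1,0)@(3, 1): e=[4,198,10] → X
    (2,0)@(5, 1): e=[-24,190,46] → .
    (1,1)@(3, 3): e=[40,178,-6] → .
    (2,1)@(5, 3): e=[12,170,30] → X
    (3,1)@(7, 3): e=[-16,162,66] → .
    (2,2)@(5, 5): e=[48,150,14] → X
    (3,2)@(7, 5): e=[20,142,50] → X
    (4,2)@(9, 5): e=[-8,134,86] → .
    (2,3)@(5, 7): e=[84,130,-2] → .
    (3,3)@(7, 7): e=[56,122,34] → X
    (4,3)@(9, 7): e=[28,114,70] → X
    (5,3)@(11, 7): e=[0,106,106] → .  [on edge]
  covered (26 px):
    . X . . . . . . . . .
    . . X . . . . . . . .
    . . X X . . . . . . .
    . . . X X . . . . . .
    . . . X X X X . . . .
    . . . X X X X X . . .
    . . . . X X X X X . .
    . . . . X X X X X . .
    . . . . . X . . . . .

Result: 26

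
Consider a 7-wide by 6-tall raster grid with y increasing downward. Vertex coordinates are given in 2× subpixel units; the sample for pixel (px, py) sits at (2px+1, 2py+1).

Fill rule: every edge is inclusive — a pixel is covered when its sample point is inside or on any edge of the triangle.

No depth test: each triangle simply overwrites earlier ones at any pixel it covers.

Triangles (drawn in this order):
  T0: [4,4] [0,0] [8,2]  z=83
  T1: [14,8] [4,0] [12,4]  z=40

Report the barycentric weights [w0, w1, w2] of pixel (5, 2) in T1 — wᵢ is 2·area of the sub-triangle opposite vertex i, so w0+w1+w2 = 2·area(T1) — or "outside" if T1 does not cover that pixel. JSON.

T0:
  2·area = 24
  edge (4, 4)→(0, 0): d=(-4,-4) inclusive
  edge (0, 0)→(8, 2): d=(8,2) inclusive
  edge (8, 2)→(4, 4): d=(-4,2) inclusive
    (0,0)@(1, 1): e=[0,6,18] → #  [on edge]
    (1,0)@(3, 1): e=[8,2,14] → #
    (2,0)@(5, 1): e=[16,-2,10] → ·
    (0,1)@(1, 3): e=[-8,22,10] → ·
    (1,1)@(3, 3): e=[0,18,6] → #  [on edge]
    (2,1)@(5, 3): e=[8,14,2] → #
    (3,1)@(7, 3): e=[16,10,-2] → ·
    (1,2)@(3, 5): e=[-8,34,-2] → ·
    (2,2)@(5, 5): e=[0,30,-6] → ·  [on edge]
    (3,3)@(7, 7): e=[0,42,-18] → ·  [on edge]
    (4,4)@(9, 9): e=[0,54,-30] → ·  [on edge]
    (5,5)@(11, 11): e=[0,66,-42] → ·  [on edge]
  covered (4 px):
    # # · · · · ·
    · # # · · · ·
    · · · · · · ·
    · · · · · · ·
    · · · · · · ·
    · · · · · · ·
T1:
  2·area = 24
  edge (14, 8)→(4, 0): d=(-10,-8) inclusive
  edge (4, 0)→(12, 4): d=(8,4) inclusive
  edge (12, 4)→(14, 8): d=(2,4) inclusive
    (4,1)@(9, 3): e=[10,4,10] → #
    (5,1)@(11, 3): e=[26,-4,2] → ·
    (4,2)@(9, 5): e=[-10,20,14] → ·
    (5,2)@(11, 5): e=[6,12,6] → #
    (6,2)@(13, 5): e=[22,4,-2] → ·
    (5,3)@(11, 7): e=[-14,28,10] → ·
    (6,3)@(13, 7): e=[2,20,2] → #
    (6,4)@(13, 9): e=[-18,36,6] → ·
  covered (3 px):
    · · · · · · ·
    · · · · # · ·
    · · · · · # ·
    · · · · · · #
    · · · · · · ·
    · · · · · · ·

Result: [12,6,6]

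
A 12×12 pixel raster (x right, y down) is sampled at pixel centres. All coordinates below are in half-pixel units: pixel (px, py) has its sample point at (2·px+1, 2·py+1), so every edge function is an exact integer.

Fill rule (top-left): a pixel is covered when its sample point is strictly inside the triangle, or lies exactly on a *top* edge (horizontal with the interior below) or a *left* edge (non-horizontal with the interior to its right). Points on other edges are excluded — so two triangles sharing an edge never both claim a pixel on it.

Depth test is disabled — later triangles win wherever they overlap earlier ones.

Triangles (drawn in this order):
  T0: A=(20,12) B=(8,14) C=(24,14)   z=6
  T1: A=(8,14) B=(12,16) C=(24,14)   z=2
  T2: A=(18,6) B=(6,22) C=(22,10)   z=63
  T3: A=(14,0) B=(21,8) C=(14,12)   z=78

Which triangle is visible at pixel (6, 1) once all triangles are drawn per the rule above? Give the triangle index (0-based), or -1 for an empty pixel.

T0:
  2·area = 32  (B↔C swapped to make it positive)
  edge (20, 12)→(24, 14): d=(4,2) right/bottom  bias=-1
  edge (24, 14)→(8, 14): d=(-16,0) right/bottom  bias=-1
  edge (8, 14)→(20, 12): d=(12,-2) top-left  bias=+0
    (7,6)@(15, 13): e=[14,16,2] → X
    (8,6)@(17, 13): e=[10,16,6] → X
    (9,6)@(19, 13): e=[6,16,10] → X
    (10,6)@(21, 13): e=[2,16,14] → X
    (11,6)@(23, 13): e=[-2,16,18] → .
    (7,7)@(15, 15): e=[22,-16,26] → .
    (8,7)@(17, 15): e=[18,-16,30] → .
    (9,7)@(19, 15): e=[14,-16,34] → .
    (10,7)@(21, 15): e=[10,-16,38] → .
  covered (4 px):
    . . . . . . . . . . . .
    . . . . . . . . . . . .
    . . . . . . . . . . . .
    . . . . . . . . . . . .
    . . . . . . . . . . . .
    . . . . . . . . . . . .
    . . . . . . . X X X X .
    . . . . . . . . . . . .
    . . . . . . . . . . . .
    . . . . . . . . . . . .
    . . . . . . . . . . . .
    . . . . . . . . . . . .
T1:
  2·area = 32  (B↔C swapped to make it positive)
  edge (8, 14)→(24, 14): d=(16,0) top-left  bias=+0
  edge (24, 14)→(12, 16): d=(-12,2) right/bottom  bias=-1
  edge (12, 16)→(8, 14): d=(-4,-2) top-left  bias=+0
    (5,7)@(11, 15): e=[16,14,2] → X
    (6,7)@(13, 15): e=[16,10,6] → X
    (7,7)@(15, 15): e=[16,6,10] → X
    (8,7)@(17, 15): e=[16,2,14] → X
    (9,7)@(19, 15): e=[16,-2,18] → .
    (5,8)@(11, 17): e=[48,-10,-6] → .
    (6,8)@(13, 17): e=[48,-14,-2] → .
    (7,8)@(15, 17): e=[48,-18,2] → .
    (8,8)@(17, 17): e=[48,-22,6] → .
  covered (4 px):
    . . . . . . . . . . . .
    . . . . . . . . . . . .
    . . . . . . . . . . . .
    . . . . . . . . . . . .
    . . . . . . . . . . . .
    . . . . . . . . . . . .
    . . . . . . . . . . . .
    . . . . . X X X X . . .
    . . . . . . . . . . . .
    . . . . . . . . . . . .
    . . . . . . . . . . . .
    . . . . . . . . . . . .
T2:
  2·area = 112  (B↔C swapped to make it positive)
  edge (18, 6)→(22, 10): d=(4,4) right/bottom  bias=-1
  edge (22, 10)→(6, 22): d=(-16,12) right/bottom  bias=-1
  edge (6, 22)→(18, 6): d=(12,-16) top-left  bias=+0
    (6,0)@(13, 1): e=[0,252,-140] → .  [on edge]
    (7,1)@(15, 3): e=[0,196,-84] → .  [on edge]
    (8,2)@(17, 5): e=[0,140,-28] → .  [on edge]
    (9,3)@(19, 7): e=[0,84,28] → .  [on edge]
    (8,4)@(17, 9): e=[16,76,20] → X
    (9,4)@(19, 9): e=[8,52,52] → X
    (10,4)@(21, 9): e=[0,28,84] → .  [on edge]
    (7,5)@(15, 11): e=[32,68,12] → X
    (10,5)@(21, 11): e=[8,-4,108] → .
    (11,5)@(23, 11): e=[0,-28,140] → .  [on edge]
    (6,6)@(13, 13): e=[48,60,4] → X
    (9,6)@(19, 13): e=[24,-12,100] → .
  covered (13 px):
    . . . . . . . . . . . .
    . . . . . . . . . . . .
    . . . . . . . . . . . .
    . . . . . . . . . . . .
    . . . . . . . . X X . .
    . . . . . . . X X X . .
    . . . . . . X X X . . .
    . . . . . . X X . . . .
    . . . . . X . . . . . .
    . . . . X . . . . . . .
    . . . X . . . . . . . .
    . . . . . . . . . . . .
T3:
  2·area = 84
  edge (14, 0)→(21, 8): d=(7,8) right/bottom  bias=-1
  edge (21, 8)→(14, 12): d=(-7,4) right/bottom  bias=-1
  edge (14, 12)→(14, 0): d=(0,-12) top-left  bias=+0
    (7,1)@(15, 3): e=[13,59,12] → X
    (8,1)@(17, 3): e=[-3,51,36] → .
    (7,2)@(15, 5): e=[27,45,12] → X
    (8,2)@(17, 5): e=[11,37,36] → X
    (9,2)@(19, 5): e=[-5,29,60] → .
    (7,3)@(15, 7): e=[41,31,12] → X
    (9,3)@(19, 7): e=[9,15,60] → X
    (10,3)@(21, 7): e=[-7,7,84] → .
    (7,4)@(15, 9): e=[55,17,12] → X
    (10,4)@(21, 9): e=[7,-7,84] → .
    (7,5)@(15, 11): e=[69,3,12] → X
    (8,5)@(17, 11): e=[53,-5,36] → .
  covered (10 px):
    . . . . . . . . . . . .
    . . . . . . . X . . . .
    . . . . . . . X X . . .
    . . . . . . . X X X . .
    . . . . . . . X X X . .
    . . . . . . . X . . . .
    . . . . . . . . . . . .
    . . . . . . . . . . . .
    . . . . . . . . . . . .
    . . . . . . . . . . . .
    . . . . . . . . . . . .
    . . . . . . . . . . . .

Z-buffer (winner per pixel, '.' = empty):
  . . . . . . . . . . . .
  . . . . . . . 3 . . . .
  . . . . . . . 3 3 . . .
  . . . . . . . 3 3 3 . .
  . . . . . . . 3 3 3 . .
  . . . . . . . 3 2 2 . .
  . . . . . . 2 2 2 0 0 .
  . . . . . 1 2 2 1 . . .
  . . . . . 2 . . . . . .
  . . . . 2 . . . . . . .
  . . . 2 . . . . . . . .
  . . . . . . . . . . . .

Final: -1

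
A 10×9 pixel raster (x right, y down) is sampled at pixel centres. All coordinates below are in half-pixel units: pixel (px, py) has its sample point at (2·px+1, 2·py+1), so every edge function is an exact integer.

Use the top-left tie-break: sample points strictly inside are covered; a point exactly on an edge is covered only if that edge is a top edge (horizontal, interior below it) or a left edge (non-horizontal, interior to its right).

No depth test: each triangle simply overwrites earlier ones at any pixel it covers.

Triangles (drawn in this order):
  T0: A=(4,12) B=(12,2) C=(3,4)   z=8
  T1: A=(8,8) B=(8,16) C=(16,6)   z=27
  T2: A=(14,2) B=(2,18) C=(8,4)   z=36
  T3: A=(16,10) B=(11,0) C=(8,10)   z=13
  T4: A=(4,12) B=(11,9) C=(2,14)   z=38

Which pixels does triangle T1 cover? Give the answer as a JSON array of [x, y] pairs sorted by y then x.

T0:
  2·area = 74  (B↔C swapped to make it positive)
  edge (4, 12)→(3, 4): d=(-1,-8) top-left  bias=+0
  edge (3, 4)→(12, 2): d=(9,-2) top-left  bias=+0
  edge (12, 2)→(4, 12): d=(-8,10) right/bottom  bias=-1
    (4,1)@(9, 3): e=[49,3,22] → █
    (5,1)@(11, 3): e=[65,7,2] → █
    (6,1)@(13, 3): e=[81,11,-18] → ·
    (2,2)@(5, 5): e=[15,13,46] → █
    (3,2)@(7, 5): e=[31,17,26] → █
    (5,2)@(11, 5): e=[63,25,-14] → ·
    (2,3)@(5, 7): e=[13,31,30] → █
    (4,3)@(9, 7): e=[45,39,-10] → ·
    (2,4)@(5, 9): e=[11,49,14] → █
    (3,4)@(7, 9): e=[27,53,-6] → ·
    (2,5)@(5, 11): e=[9,67,-2] → ·
  covered (8 px):
    · · · · · · · · · ·
    · · · · █ █ · · · ·
    · · █ █ █ · · · · ·
    · · █ █ · · · · · ·
    · · █ · · · · · · ·
    · · · · · · · · · ·
    · · · · · · · · · ·
    · · · · · · · · · ·
    · · · · · · · · · ·
T1:
  2·area = 64  (B↔C swapped to make it positive)
  edge (8, 8)→(16, 6): d=(8,-2) top-left  bias=+0
  edge (16, 6)→(8, 16): d=(-8,10) right/bottom  bias=-1
  edge (8, 16)→(8, 8): d=(0,-8) top-left  bias=+0
    (6,3)@(13, 7): e=[2,22,40] → █
    (7,3)@(15, 7): e=[6,2,56] → █
    (8,3)@(17, 7): e=[10,-18,72] → ·
    (4,4)@(9, 9): e=[10,46,8] → █
    (5,4)@(11, 9): e=[14,26,24] → █
    (7,4)@(15, 9): e=[22,-14,56] → ·
    (4,5)@(9, 11): e=[26,30,8] → █
    (6,5)@(13, 11): e=[34,-10,40] → ·
    (4,6)@(9, 13): e=[42,14,8] → █
    (5,6)@(11, 13): e=[46,-6,24] → ·
    (4,7)@(9, 15): e=[58,-2,8] → ·
  covered (8 px):
    · · · · · · · · · ·
    · · · · · · · · · ·
    · · · · · · · · · ·
    · · · · · · █ █ · ·
    · · · · █ █ █ · · ·
    · · · · █ █ · · · ·
    · · · · █ · · · · ·
    · · · · · · · · · ·
    · · · · · · · · · ·
T2:
  2·area = 72
  edge (14, 2)→(2, 18): d=(-12,16) right/bottom  bias=-1
  edge (2, 18)→(8, 4): d=(6,-14) top-left  bias=+0
  edge (8, 4)→(14, 2): d=(6,-2) top-left  bias=+0
    (8,0)@(17, 1): e=[-36,108,0] → ·  [on edge]
    (5,1)@(11, 3): e=[36,36,0] → █  [on edge]
    (6,1)@(13, 3): e=[4,64,4] → █
    (7,1)@(15, 3): e=[-28,92,8] → ·
    (2,2)@(5, 5): e=[108,-36,0] → ·  [on edge]
    (4,2)@(9, 5): e=[44,20,8] → █
    (6,2)@(13, 5): e=[-20,76,16] → ·
    (3,3)@(7, 7): e=[52,4,16] → █
    (5,3)@(11, 7): e=[-12,60,24] → ·
    (3,4)@(7, 9): e=[28,16,28] → █
    (4,4)@(9, 9): e=[-4,44,32] → ·
    (2,5)@(5, 11): e=[36,0,36] → █  [on edge]
  covered (10 px):
    · · · · · · · · · ·
    · · · · · █ █ · · ·
    · · · · █ █ · · · ·
    · · · █ █ · · · · ·
    · · · █ · · · · · ·
    · · █ █ · · · · · ·
    · · █ · · · · · · ·
    · · · · · · · · · ·
    · · · · · · · · · ·
T3:
  2·area = 80  (B↔C swapped to make it positive)
  edge (16, 10)→(8, 10): d=(-8,0) right/bottom  bias=-1
  edge (8, 10)→(11, 0): d=(3,-10) top-left  bias=+0
  edge (11, 0)→(16, 10): d=(5,10) right/bottom  bias=-1
    (5,0)@(11, 1): e=[72,3,5] → █
    (6,0)@(13, 1): e=[72,23,-15] → ·
    (5,1)@(11, 3): e=[56,9,15] → █
    (6,1)@(13, 3): e=[56,29,-5] → ·
    (5,2)@(11, 5): e=[40,15,25] → █
    (6,2)@(13, 5): e=[40,35,5] → █
    (7,2)@(15, 5): e=[40,55,-15] → ·
    (4,3)@(9, 7): e=[24,1,55] → █
    (7,3)@(15, 7): e=[24,61,-5] → ·
    (4,4)@(9, 9): e=[8,7,65] → █
    (7,4)@(15, 9): e=[8,67,5] → █
    (8,4)@(17, 9): e=[8,87,-15] → ·
  covered (11 px):
    · · · · · █ · · · ·
    · · · · · █ · · · ·
    · · · · · █ █ · · ·
    · · · · █ █ █ · · ·
    · · · · █ █ █ █ · ·
    · · · · · · · · · ·
    · · · · · · · · · ·
    · · · · · · · · · ·
    · · · · · · · · · ·
T4:
  2·area = 8
  edge (4, 12)→(11, 9): d=(7,-3) top-left  bias=+0
  edge (11, 9)→(2, 14): d=(-9,5) right/bottom  bias=-1
  edge (2, 14)→(4, 12): d=(2,-2) top-left  bias=+0
    (7,0)@(15, 1): e=[-44,52,0] → ·  [on edge]
    (6,1)@(13, 3): e=[-36,44,0] → ·  [on edge]
    (5,2)@(11, 5): e=[-28,36,0] → ·  [on edge]
    (4,3)@(9, 7): e=[-20,28,0] → ·  [on edge]
    (3,4)@(7, 9): e=[-12,20,0] → ·  [on edge]
    (5,4)@(11, 9): e=[0,0,8] → ·  [on edge]
    (2,5)@(5, 11): e=[-4,12,0] → ·  [on edge]
    (3,5)@(7, 11): e=[2,2,4] → █
    (4,5)@(9, 11): e=[8,-8,8] → ·
    (1,6)@(3, 13): e=[4,4,0] → █  [on edge]
    (2,6)@(5, 13): e=[10,-6,4] → ·
    (3,6)@(7, 13): e=[16,-16,8] → ·
    (0,7)@(1, 15): e=[12,-4,0] → ·  [on edge]
  covered (2 px):
    · · · · · · · · · ·
    · · · · · · · · · ·
    · · · · · · · · · ·
    · · · · · · · · · ·
    · · · · · · · · · ·
    · · · █ · · · · · ·
    · █ · · · · · · · ·
    · · · · · · · · · ·
    · · · · · · · · · ·

Final: [[6,3],[7,3],[4,4],[5,4],[6,4],[4,5],[5,5],[4,6]]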